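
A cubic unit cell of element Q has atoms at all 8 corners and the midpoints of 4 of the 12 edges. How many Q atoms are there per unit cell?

Corner atoms are shared by 8 cells (1/8 each), edge atoms by 4 (1/4 each).
Net atoms = 8 × 1/8 + 4 × 1/4 = 1 + 1 = 2.

2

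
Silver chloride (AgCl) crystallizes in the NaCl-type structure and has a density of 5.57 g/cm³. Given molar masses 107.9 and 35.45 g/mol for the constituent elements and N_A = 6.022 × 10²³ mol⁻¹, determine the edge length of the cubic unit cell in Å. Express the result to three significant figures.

5.55 Å

M(AgCl) = 143.35 g/mol; Z = 4 formula units per cell.
a³ = Z·M/(N_A·ρ) = 4 × 143.35 / (6.022 × 10²³ × 5.57) = 1.709 × 10^-22 cm³, so a = 5.550 × 10^-8 cm = 5.55 Å.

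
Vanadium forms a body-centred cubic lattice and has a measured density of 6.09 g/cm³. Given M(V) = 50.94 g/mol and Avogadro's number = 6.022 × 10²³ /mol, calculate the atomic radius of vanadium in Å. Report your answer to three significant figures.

1.31 Å

For a BCC cell (Z = 2), a³ = Z·M/(N_A·ρ) = 2 × 50.94 / (6.022 × 10²³ × 6.090) = 2.778 × 10^-23 cm³, so a = 3.029 × 10^-8 cm = 3.029 Å.
Atoms touch along the body diagonal, so √3·a = 4r, so r = 0.4330 × a = 1.31 Å.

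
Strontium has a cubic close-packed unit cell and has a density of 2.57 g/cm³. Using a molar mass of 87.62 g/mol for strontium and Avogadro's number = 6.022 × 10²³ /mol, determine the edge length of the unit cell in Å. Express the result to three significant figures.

6.10 Å

With Z = 4 atoms per FCC cell, a³ = Z·M/(N_A·ρ) = 4 × 87.62 / (6.022 × 10²³ × 2.570 g/cm³) = 2.265 × 10^-22 cm³.
a = (2.265 × 10^-22)^(1/3) = 6.095 × 10^-8 cm = 6.10 Å.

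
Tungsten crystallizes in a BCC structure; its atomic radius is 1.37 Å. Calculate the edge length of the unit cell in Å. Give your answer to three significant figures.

3.16 Å

In a BCC lattice, atoms touch along the body diagonal, so √3·a = 4r.
a = 4r/√3 = 4 × 1.37 / 1.7321 = 3.16 Å.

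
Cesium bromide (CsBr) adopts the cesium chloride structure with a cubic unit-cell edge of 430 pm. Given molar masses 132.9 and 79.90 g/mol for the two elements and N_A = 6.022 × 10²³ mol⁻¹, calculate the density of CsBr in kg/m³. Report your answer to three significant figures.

The cesium chloride structure contains Z = 1 formula unit per cell; M(CsBr) = 132.9 + 79.90 = 212.8 g/mol.
a³ = (4.300 × 10^-8 cm)³ = 7.951 × 10^-23 cm³.
ρ = 1 × 212.8 / (6.022 × 10²³ × 7.951 × 10^-23) = 4.445 g/cm³ = 4440 kg/m³.

4440 kg/m³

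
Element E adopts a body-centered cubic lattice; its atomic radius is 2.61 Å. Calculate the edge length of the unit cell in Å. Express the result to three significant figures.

6.03 Å

In a BCC lattice, atoms touch along the body diagonal, so √3·a = 4r.
a = 4r/√3 = 4 × 2.61 / 1.7321 = 6.03 Å.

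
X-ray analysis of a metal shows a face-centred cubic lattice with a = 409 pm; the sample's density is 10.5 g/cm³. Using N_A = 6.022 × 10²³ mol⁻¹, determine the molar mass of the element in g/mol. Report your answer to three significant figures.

108 g/mol

An FCC cell has Z = 4 atoms; a = 4.090 × 10^-8 cm.
M = ρ·N_A·a³/Z = 10.5 × 6.022 × 10²³ × 6.842 × 10^-23 / 4 = 108 g/mol.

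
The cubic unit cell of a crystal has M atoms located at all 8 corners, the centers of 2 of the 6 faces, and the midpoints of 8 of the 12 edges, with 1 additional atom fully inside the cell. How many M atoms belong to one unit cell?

5

Corner atoms are shared by 8 cells (1/8 each), face atoms by 2 (1/2 each), edge atoms by 4 (1/4 each), interior atoms are unshared.
Net atoms = 8 × 1/8 + 2 × 1/2 + 8 × 1/4 + 1 = 1 + 1 + 2 + 1 = 5.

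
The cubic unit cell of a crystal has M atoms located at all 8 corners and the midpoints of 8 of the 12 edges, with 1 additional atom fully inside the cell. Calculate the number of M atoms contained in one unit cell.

4

Corner atoms are shared by 8 cells (1/8 each), edge atoms by 4 (1/4 each), interior atoms are unshared.
Net atoms = 8 × 1/8 + 8 × 1/4 + 1 = 1 + 2 + 1 = 4.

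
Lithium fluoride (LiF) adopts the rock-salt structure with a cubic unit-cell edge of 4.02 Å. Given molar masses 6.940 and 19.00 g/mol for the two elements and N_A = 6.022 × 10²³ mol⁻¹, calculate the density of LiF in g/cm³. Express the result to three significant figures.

2.65 g/cm³

The rock-salt structure contains Z = 4 formula units per cell; M(LiF) = 6.940 + 19.00 = 25.94 g/mol.
a³ = (4.020 × 10^-8 cm)³ = 6.496 × 10^-23 cm³.
ρ = 4 × 25.94 / (6.022 × 10²³ × 6.496 × 10^-23) = 2.652 g/cm³.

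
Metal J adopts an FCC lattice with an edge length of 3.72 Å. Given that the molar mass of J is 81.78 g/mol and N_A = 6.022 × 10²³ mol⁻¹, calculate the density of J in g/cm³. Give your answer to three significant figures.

10.6 g/cm³

An FCC unit cell contains Z = 4 atoms.
Cell volume: a³ = (3.72 Å)³ = (3.720 × 10^-8 cm)³ = 5.148 × 10^-23 cm³.
ρ = Z·M/(N_A·a³) = 4 × 81.78 / (6.022 × 10²³ × 5.148 × 10^-23) = 10.55 g/cm³.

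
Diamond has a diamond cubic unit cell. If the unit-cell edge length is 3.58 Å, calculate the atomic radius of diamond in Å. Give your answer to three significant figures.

0.775 Å

In a diamond cubic lattice, nearest neighbors lie along the body diagonal with √3·a = 8r.
r = √3·a/8 = 1.7321 × 3.58 / 8 = 0.775 Å.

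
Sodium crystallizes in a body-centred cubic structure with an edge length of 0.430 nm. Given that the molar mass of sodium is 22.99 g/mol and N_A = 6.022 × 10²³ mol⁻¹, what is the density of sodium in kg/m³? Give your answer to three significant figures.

960 kg/m³

A BCC unit cell contains Z = 2 atoms.
Cell volume: a³ = (0.430 nm)³ = (4.300 × 10^-8 cm)³ = 7.951 × 10^-23 cm³.
ρ = Z·M/(N_A·a³) = 2 × 22.99 / (6.022 × 10²³ × 7.951 × 10^-23) = 0.9603 g/cm³ = 960 kg/m³.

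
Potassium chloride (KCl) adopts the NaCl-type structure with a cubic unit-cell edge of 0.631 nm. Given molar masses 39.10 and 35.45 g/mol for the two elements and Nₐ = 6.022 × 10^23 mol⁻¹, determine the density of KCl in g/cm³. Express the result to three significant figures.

The NaCl-type structure contains Z = 4 formula units per cell; M(KCl) = 39.10 + 35.45 = 74.55 g/mol.
a³ = (6.310 × 10^-8 cm)³ = 2.512 × 10^-22 cm³.
ρ = 4 × 74.55 / (6.022 × 10²³ × 2.512 × 10^-22) = 1.971 g/cm³.

1.97 g/cm³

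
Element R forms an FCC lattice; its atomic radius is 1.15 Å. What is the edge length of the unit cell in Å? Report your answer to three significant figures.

In an FCC lattice, atoms touch along the face diagonal, so √2·a = 4r.
a = 4r/√2 = 4 × 1.15 / 1.4142 = 3.25 Å.

3.25 Å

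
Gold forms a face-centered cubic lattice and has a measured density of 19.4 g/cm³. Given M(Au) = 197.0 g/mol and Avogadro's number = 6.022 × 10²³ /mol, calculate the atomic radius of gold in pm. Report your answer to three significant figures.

144 pm

For an FCC cell (Z = 4), a³ = Z·M/(N_A·ρ) = 4 × 197.0 / (6.022 × 10²³ × 19.40) = 6.745 × 10^-23 cm³, so a = 4.071 × 10^-8 cm = 407.1 pm.
Atoms touch along the face diagonal, so √2·a = 4r, so r = 0.3536 × a = 144 pm.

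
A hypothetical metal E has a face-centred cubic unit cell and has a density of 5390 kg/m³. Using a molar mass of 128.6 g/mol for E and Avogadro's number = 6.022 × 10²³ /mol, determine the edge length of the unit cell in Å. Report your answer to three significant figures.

With Z = 4 atoms per FCC cell, a³ = Z·M/(N_A·ρ) = 4 × 128.6 / (6.022 × 10²³ × 5.390 g/cm³) = 1.585 × 10^-22 cm³.
a = (1.585 × 10^-22)^(1/3) = 5.412 × 10^-8 cm = 5.41 Å.

5.41 Å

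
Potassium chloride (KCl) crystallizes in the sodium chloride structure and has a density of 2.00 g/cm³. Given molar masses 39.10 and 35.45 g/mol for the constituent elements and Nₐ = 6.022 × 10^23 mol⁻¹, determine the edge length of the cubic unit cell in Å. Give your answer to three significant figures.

6.28 Å

M(KCl) = 74.55 g/mol; Z = 4 formula units per cell.
a³ = Z·M/(N_A·ρ) = 4 × 74.55 / (6.022 × 10²³ × 2.00) = 2.476 × 10^-22 cm³, so a = 6.279 × 10^-8 cm = 6.28 Å.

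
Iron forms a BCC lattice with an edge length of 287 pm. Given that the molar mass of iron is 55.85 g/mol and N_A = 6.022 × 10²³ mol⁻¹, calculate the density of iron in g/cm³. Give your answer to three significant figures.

A BCC unit cell contains Z = 2 atoms.
Cell volume: a³ = (287 pm)³ = (2.870 × 10^-8 cm)³ = 2.364 × 10^-23 cm³.
ρ = Z·M/(N_A·a³) = 2 × 55.85 / (6.022 × 10²³ × 2.364 × 10^-23) = 7.846 g/cm³.

7.85 g/cm³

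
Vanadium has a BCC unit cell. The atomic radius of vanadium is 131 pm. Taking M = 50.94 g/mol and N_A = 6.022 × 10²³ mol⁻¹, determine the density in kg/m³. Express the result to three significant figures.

In a BCC lattice, atoms touch along the body diagonal, so √3·a = 4r, giving a = 302.5 pm = 3.025 × 10^-8 cm.
With Z = 2, ρ = Z·M/(N_A·a³) = 2 × 50.94 / (6.022 × 10²³ × 2.769 × 10^-23) = 6.110 g/cm³ = 6110 kg/m³.

6110 kg/m³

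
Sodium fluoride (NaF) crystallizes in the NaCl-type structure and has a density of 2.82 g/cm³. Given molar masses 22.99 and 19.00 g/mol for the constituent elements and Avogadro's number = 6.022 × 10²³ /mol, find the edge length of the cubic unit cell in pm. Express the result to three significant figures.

M(NaF) = 41.99 g/mol; Z = 4 formula units per cell.
a³ = Z·M/(N_A·ρ) = 4 × 41.99 / (6.022 × 10²³ × 2.82) = 9.890 × 10^-23 cm³, so a = 4.625 × 10^-8 cm = 462 pm.

462 pm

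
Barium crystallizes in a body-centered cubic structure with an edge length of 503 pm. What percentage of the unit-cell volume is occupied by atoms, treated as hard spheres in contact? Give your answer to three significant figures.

68.0%

In a BCC lattice atoms touch along the body diagonal, so √3·a = 4r, so r = 0.4330a = 217.8 pm.
Packing fraction = Z·(4/3)πr³ / a³ = 2 × (4/3)π × (217.8)³ / (503)³ = 0.6802 = 68.0%.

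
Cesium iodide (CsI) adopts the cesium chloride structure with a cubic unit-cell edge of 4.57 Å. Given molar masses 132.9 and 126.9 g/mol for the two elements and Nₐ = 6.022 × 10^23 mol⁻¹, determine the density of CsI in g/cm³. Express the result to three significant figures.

The cesium chloride structure contains Z = 1 formula unit per cell; M(CsI) = 132.9 + 126.9 = 259.8 g/mol.
a³ = (4.570 × 10^-8 cm)³ = 9.544 × 10^-23 cm³.
ρ = 1 × 259.8 / (6.022 × 10²³ × 9.544 × 10^-23) = 4.520 g/cm³.

4.52 g/cm³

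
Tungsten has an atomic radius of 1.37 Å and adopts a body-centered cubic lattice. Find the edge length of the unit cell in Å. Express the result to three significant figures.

In a BCC lattice, atoms touch along the body diagonal, so √3·a = 4r.
a = 4r/√3 = 4 × 1.37 / 1.7321 = 3.16 Å.

3.16 Å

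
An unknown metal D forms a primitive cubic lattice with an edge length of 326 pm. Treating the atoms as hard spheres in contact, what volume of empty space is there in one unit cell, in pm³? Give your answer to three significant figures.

In a simple cubic lattice atoms touch along the cell edge, so a = 2r, so r = 0.5000a = 163.0 pm.
V_cell = a³ = 3.465 × 10^7 pm³; V_atoms = 1 × (4/3)πr³ = 1.814 × 10^7 pm³.
Empty space = 3.465 × 10^7 − 1.814 × 10^7 = 1.65 × 10^7 pm³.

1.65 × 10^7 pm³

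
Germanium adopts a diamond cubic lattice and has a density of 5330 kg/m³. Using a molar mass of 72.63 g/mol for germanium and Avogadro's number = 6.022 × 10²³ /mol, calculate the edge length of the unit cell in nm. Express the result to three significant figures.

With Z = 8 atoms per diamond cubic cell, a³ = Z·M/(N_A·ρ) = 8 × 72.63 / (6.022 × 10²³ × 5.330 g/cm³) = 1.810 × 10^-22 cm³.
a = (1.810 × 10^-22)^(1/3) = 5.657 × 10^-8 cm = 0.566 nm.

0.566 nm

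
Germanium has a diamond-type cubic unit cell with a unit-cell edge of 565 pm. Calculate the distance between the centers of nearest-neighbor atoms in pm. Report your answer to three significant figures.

245 pm

In a diamond cubic structure, nearest neighbors lie along the body diagonal with √3·a = 8r; the nearest-neighbor distance equals 2r = 0.4330·a.
d = 0.4330 × 565 = 245 pm.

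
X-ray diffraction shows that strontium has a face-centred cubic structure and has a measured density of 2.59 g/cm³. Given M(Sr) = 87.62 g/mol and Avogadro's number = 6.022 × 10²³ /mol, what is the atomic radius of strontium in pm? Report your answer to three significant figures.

215 pm

For an FCC cell (Z = 4), a³ = Z·M/(N_A·ρ) = 4 × 87.62 / (6.022 × 10²³ × 2.590) = 2.247 × 10^-22 cm³, so a = 6.080 × 10^-8 cm = 608.0 pm.
Atoms touch along the face diagonal, so √2·a = 4r, so r = 0.3536 × a = 215 pm.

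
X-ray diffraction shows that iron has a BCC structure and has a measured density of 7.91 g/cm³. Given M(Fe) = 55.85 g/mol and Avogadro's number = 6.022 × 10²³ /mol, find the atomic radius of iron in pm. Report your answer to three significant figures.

124 pm

For a BCC cell (Z = 2), a³ = Z·M/(N_A·ρ) = 2 × 55.85 / (6.022 × 10²³ × 7.910) = 2.345 × 10^-23 cm³, so a = 2.862 × 10^-8 cm = 286.2 pm.
Atoms touch along the body diagonal, so √3·a = 4r, so r = 0.4330 × a = 124 pm.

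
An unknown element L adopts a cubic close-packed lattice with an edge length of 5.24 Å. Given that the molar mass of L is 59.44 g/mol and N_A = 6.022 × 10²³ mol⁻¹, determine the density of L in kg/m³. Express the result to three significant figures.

2740 kg/m³

An FCC unit cell contains Z = 4 atoms.
Cell volume: a³ = (5.24 Å)³ = (5.240 × 10^-8 cm)³ = 1.439 × 10^-22 cm³.
ρ = Z·M/(N_A·a³) = 4 × 59.44 / (6.022 × 10²³ × 1.439 × 10^-22) = 2.744 g/cm³ = 2740 kg/m³.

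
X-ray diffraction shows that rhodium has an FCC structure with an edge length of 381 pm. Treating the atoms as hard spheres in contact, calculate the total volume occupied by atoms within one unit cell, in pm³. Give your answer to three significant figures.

In an FCC lattice atoms touch along the face diagonal, so √2·a = 4r, so r = 0.3536a = 134.7 pm.
V_atoms = Z × (4/3)πr³ = 4 × (4/3)π × (134.7)³ = 4.10 × 10^7 pm³.

4.10 × 10^7 pm³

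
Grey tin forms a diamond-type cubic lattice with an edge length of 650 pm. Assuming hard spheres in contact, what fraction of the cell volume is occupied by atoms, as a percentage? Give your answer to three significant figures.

In a diamond cubic lattice nearest neighbors lie along the body diagonal with √3·a = 8r, so r = 0.2165a = 140.7 pm.
Packing fraction = Z·(4/3)πr³ / a³ = 8 × (4/3)π × (140.7)³ / (650)³ = 0.3401 = 34.0%.

34.0%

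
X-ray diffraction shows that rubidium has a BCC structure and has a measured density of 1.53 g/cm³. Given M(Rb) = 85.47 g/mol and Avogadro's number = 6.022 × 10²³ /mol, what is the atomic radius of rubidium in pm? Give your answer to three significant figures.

247 pm

For a BCC cell (Z = 2), a³ = Z·M/(N_A·ρ) = 2 × 85.47 / (6.022 × 10²³ × 1.530) = 1.855 × 10^-22 cm³, so a = 5.703 × 10^-8 cm = 570.3 pm.
Atoms touch along the body diagonal, so √3·a = 4r, so r = 0.4330 × a = 247 pm.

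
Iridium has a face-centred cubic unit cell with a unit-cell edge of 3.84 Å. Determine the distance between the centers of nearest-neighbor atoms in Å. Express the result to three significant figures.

2.72 Å

In an FCC structure, atoms touch along the face diagonal, so √2·a = 4r; the nearest-neighbor distance equals 2r = 0.7071·a.
d = 0.7071 × 3.84 = 2.72 Å.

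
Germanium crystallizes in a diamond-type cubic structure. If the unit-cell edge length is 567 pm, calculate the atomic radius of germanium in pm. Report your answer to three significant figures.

In a diamond cubic lattice, nearest neighbors lie along the body diagonal with √3·a = 8r.
r = √3·a/8 = 1.7321 × 567 / 8 = 123 pm.

123 pm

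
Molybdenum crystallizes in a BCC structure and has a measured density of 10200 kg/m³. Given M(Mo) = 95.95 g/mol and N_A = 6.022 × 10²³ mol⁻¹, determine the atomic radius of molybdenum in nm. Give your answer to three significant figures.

0.136 nm

For a BCC cell (Z = 2), a³ = Z·M/(N_A·ρ) = 2 × 95.95 / (6.022 × 10²³ × 10.20) = 3.124 × 10^-23 cm³, so a = 3.150 × 10^-8 cm = 0.3150 nm.
Atoms touch along the body diagonal, so √3·a = 4r, so r = 0.4330 × a = 0.136 nm.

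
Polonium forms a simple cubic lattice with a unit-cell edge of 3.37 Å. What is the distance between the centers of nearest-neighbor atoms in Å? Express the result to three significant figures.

3.37 Å

In a simple cubic structure, atoms touch along the cell edge, so a = 2r; the nearest-neighbor distance equals 2r = 1.000·a.
d = 1.000 × 3.37 = 3.37 Å.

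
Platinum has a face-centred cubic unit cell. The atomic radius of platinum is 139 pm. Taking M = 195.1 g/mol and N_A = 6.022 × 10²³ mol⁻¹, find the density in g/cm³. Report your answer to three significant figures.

In an FCC lattice, atoms touch along the face diagonal, so √2·a = 4r, giving a = 393.2 pm = 3.932 × 10^-8 cm.
With Z = 4, ρ = Z·M/(N_A·a³) = 4 × 195.1 / (6.022 × 10²³ × 6.077 × 10^-23) = 21.33 g/cm³.

21.3 g/cm³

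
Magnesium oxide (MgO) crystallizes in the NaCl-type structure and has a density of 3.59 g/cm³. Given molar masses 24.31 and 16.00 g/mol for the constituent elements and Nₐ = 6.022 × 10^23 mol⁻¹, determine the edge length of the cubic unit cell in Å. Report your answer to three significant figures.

4.21 Å

M(MgO) = 40.31 g/mol; Z = 4 formula units per cell.
a³ = Z·M/(N_A·ρ) = 4 × 40.31 / (6.022 × 10²³ × 3.59) = 7.458 × 10^-23 cm³, so a = 4.209 × 10^-8 cm = 4.21 Å.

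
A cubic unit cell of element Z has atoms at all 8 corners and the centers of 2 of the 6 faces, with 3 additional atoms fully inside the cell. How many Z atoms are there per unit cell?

Corner atoms are shared by 8 cells (1/8 each), face atoms by 2 (1/2 each), interior atoms are unshared.
Net atoms = 8 × 1/8 + 2 × 1/2 + 3 = 1 + 1 + 3 = 5.

5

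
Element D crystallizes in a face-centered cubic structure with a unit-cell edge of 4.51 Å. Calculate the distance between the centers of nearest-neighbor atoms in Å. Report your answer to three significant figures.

In an FCC structure, atoms touch along the face diagonal, so √2·a = 4r; the nearest-neighbor distance equals 2r = 0.7071·a.
d = 0.7071 × 4.51 = 3.19 Å.

3.19 Å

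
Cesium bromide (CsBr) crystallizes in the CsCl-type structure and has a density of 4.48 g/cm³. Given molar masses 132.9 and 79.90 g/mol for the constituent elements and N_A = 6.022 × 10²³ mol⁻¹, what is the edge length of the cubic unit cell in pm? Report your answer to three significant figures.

429 pm

M(CsBr) = 212.8 g/mol; Z = 1 formula unit per cell.
a³ = Z·M/(N_A·ρ) = 1 × 212.8 / (6.022 × 10²³ × 4.48) = 7.888 × 10^-23 cm³, so a = 4.289 × 10^-8 cm = 429 pm.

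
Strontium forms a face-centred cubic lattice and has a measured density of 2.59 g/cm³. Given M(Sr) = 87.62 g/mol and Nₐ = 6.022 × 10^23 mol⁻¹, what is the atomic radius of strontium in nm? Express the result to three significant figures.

0.215 nm

For an FCC cell (Z = 4), a³ = Z·M/(N_A·ρ) = 4 × 87.62 / (6.022 × 10²³ × 2.590) = 2.247 × 10^-22 cm³, so a = 6.080 × 10^-8 cm = 0.6080 nm.
Atoms touch along the face diagonal, so √2·a = 4r, so r = 0.3536 × a = 0.215 nm.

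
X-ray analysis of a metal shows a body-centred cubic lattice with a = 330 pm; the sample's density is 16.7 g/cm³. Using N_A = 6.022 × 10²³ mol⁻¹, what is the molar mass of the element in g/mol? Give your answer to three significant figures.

A BCC cell has Z = 2 atoms; a = 3.300 × 10^-8 cm.
M = ρ·N_A·a³/Z = 16.7 × 6.022 × 10²³ × 3.594 × 10^-23 / 2 = 181 g/mol.

181 g/mol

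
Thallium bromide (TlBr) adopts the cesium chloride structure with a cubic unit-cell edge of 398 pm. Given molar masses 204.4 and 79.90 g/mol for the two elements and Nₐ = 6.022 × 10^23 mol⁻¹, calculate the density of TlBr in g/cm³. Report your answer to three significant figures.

The cesium chloride structure contains Z = 1 formula unit per cell; M(TlBr) = 204.4 + 79.90 = 284.3 g/mol.
a³ = (3.980 × 10^-8 cm)³ = 6.304 × 10^-23 cm³.
ρ = 1 × 284.3 / (6.022 × 10²³ × 6.304 × 10^-23) = 7.488 g/cm³.

7.49 g/cm³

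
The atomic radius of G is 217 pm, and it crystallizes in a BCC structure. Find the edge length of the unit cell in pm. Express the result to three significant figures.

In a BCC lattice, atoms touch along the body diagonal, so √3·a = 4r.
a = 4r/√3 = 4 × 217 / 1.7321 = 501 pm.

501 pm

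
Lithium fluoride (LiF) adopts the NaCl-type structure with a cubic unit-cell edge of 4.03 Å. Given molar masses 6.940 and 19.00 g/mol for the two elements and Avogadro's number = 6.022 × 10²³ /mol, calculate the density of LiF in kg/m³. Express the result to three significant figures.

2630 kg/m³

The NaCl-type structure contains Z = 4 formula units per cell; M(LiF) = 6.940 + 19.00 = 25.94 g/mol.
a³ = (4.030 × 10^-8 cm)³ = 6.545 × 10^-23 cm³.
ρ = 4 × 25.94 / (6.022 × 10²³ × 6.545 × 10^-23) = 2.633 g/cm³ = 2630 kg/m³.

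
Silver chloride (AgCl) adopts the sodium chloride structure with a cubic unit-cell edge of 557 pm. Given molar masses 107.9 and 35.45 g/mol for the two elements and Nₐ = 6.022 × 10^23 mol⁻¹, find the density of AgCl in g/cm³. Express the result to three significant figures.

5.51 g/cm³

The sodium chloride structure contains Z = 4 formula units per cell; M(AgCl) = 107.9 + 35.45 = 143.35 g/mol.
a³ = (5.570 × 10^-8 cm)³ = 1.728 × 10^-22 cm³.
ρ = 4 × 143.35 / (6.022 × 10²³ × 1.728 × 10^-22) = 5.510 g/cm³.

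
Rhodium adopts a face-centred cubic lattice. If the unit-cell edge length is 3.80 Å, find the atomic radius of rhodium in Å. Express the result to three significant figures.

In an FCC lattice, atoms touch along the face diagonal, so √2·a = 4r.
r = √2·a/4 = 1.4142 × 3.80 / 4 = 1.34 Å.

1.34 Å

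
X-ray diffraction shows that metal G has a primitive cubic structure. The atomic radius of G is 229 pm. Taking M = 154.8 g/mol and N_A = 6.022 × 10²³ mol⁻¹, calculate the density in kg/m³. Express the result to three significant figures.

In a simple cubic lattice, atoms touch along the cell edge, so a = 2r, giving a = 458.0 pm = 4.580 × 10^-8 cm.
With Z = 1, ρ = Z·M/(N_A·a³) = 1 × 154.8 / (6.022 × 10²³ × 9.607 × 10^-23) = 2.676 g/cm³ = 2680 kg/m³.

2680 kg/m³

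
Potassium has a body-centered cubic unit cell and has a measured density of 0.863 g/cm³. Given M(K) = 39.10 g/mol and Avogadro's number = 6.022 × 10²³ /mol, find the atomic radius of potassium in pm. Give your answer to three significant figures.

230 pm

For a BCC cell (Z = 2), a³ = Z·M/(N_A·ρ) = 2 × 39.10 / (6.022 × 10²³ × 0.8630) = 1.505 × 10^-22 cm³, so a = 5.319 × 10^-8 cm = 531.9 pm.
Atoms touch along the body diagonal, so √3·a = 4r, so r = 0.4330 × a = 230 pm.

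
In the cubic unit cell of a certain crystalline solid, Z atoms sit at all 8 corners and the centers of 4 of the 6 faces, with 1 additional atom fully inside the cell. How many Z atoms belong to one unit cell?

4

Corner atoms are shared by 8 cells (1/8 each), face atoms by 2 (1/2 each), interior atoms are unshared.
Net atoms = 8 × 1/8 + 4 × 1/2 + 1 = 1 + 2 + 1 = 4.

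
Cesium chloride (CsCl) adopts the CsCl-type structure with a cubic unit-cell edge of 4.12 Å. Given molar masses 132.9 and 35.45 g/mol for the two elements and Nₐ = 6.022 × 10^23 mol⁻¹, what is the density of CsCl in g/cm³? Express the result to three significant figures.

The CsCl-type structure contains Z = 1 formula unit per cell; M(CsCl) = 132.9 + 35.45 = 168.35 g/mol.
a³ = (4.120 × 10^-8 cm)³ = 6.993 × 10^-23 cm³.
ρ = 1 × 168.35 / (6.022 × 10²³ × 6.993 × 10^-23) = 3.997 g/cm³.

4.00 g/cm³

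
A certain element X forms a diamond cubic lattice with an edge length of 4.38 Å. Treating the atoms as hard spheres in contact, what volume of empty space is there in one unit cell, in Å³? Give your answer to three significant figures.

55.5 Å³

In a diamond cubic lattice nearest neighbors lie along the body diagonal with √3·a = 8r, so r = 0.2165a = 0.9483 Å.
V_cell = a³ = 84.03 Å³; V_atoms = 8 × (4/3)πr³ = 28.58 Å³.
Empty space = 84.03 − 28.58 = 55.5 Å³.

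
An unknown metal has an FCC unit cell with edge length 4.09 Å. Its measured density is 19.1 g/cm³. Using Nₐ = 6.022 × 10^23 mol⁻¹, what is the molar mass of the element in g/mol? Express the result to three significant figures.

An FCC cell has Z = 4 atoms; a = 4.090 × 10^-8 cm.
M = ρ·N_A·a³/Z = 19.1 × 6.022 × 10²³ × 6.842 × 10^-23 / 4 = 197 g/mol.

197 g/mol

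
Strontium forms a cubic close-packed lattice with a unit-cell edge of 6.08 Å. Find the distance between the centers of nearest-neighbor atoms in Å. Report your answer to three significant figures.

4.30 Å

In an FCC structure, atoms touch along the face diagonal, so √2·a = 4r; the nearest-neighbor distance equals 2r = 0.7071·a.
d = 0.7071 × 6.08 = 4.30 Å.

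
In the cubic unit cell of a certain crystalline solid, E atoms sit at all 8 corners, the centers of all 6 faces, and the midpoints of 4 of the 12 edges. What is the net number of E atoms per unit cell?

Corner atoms are shared by 8 cells (1/8 each), face atoms by 2 (1/2 each), edge atoms by 4 (1/4 each).
Net atoms = 8 × 1/8 + 6 × 1/2 + 4 × 1/4 = 1 + 3 + 1 = 5.

5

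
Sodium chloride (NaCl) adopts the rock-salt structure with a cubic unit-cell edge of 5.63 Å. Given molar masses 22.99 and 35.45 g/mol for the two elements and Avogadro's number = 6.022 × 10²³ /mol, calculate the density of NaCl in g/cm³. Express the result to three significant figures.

2.18 g/cm³

The rock-salt structure contains Z = 4 formula units per cell; M(NaCl) = 22.99 + 35.45 = 58.44 g/mol.
a³ = (5.630 × 10^-8 cm)³ = 1.785 × 10^-22 cm³.
ρ = 4 × 58.44 / (6.022 × 10²³ × 1.785 × 10^-22) = 2.175 g/cm³.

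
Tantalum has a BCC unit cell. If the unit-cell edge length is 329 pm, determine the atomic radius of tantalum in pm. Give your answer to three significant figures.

In a BCC lattice, atoms touch along the body diagonal, so √3·a = 4r.
r = √3·a/4 = 1.7321 × 329 / 4 = 142 pm.

142 pm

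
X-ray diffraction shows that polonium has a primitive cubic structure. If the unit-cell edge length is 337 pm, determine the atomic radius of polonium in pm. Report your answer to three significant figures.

In a simple cubic lattice, atoms touch along the cell edge, so a = 2r.
r = a/2 = 337/2 = 169 pm.

169 pm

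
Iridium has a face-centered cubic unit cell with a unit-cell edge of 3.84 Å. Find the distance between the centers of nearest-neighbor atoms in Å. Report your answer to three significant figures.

In an FCC structure, atoms touch along the face diagonal, so √2·a = 4r; the nearest-neighbor distance equals 2r = 0.7071·a.
d = 0.7071 × 3.84 = 2.72 Å.

2.72 Å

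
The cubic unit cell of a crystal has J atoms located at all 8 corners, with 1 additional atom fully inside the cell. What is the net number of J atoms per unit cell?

Corner atoms are shared by 8 cells (1/8 each), interior atoms are unshared.
Net atoms = 8 × 1/8 + 1 = 1 + 1 = 2.

2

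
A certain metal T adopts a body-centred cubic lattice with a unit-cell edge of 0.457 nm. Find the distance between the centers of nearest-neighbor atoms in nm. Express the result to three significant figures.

In a BCC structure, atoms touch along the body diagonal, so √3·a = 4r; the nearest-neighbor distance equals 2r = 0.8660·a.
d = 0.8660 × 0.457 = 0.396 nm.

0.396 nm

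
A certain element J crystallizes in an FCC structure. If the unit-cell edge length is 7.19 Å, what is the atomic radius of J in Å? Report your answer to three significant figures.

2.54 Å

In an FCC lattice, atoms touch along the face diagonal, so √2·a = 4r.
r = √2·a/4 = 1.4142 × 7.19 / 4 = 2.54 Å.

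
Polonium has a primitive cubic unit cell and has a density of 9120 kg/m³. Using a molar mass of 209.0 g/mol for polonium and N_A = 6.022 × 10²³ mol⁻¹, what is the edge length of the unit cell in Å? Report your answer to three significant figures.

With Z = 1 atom per simple cubic cell, a³ = Z·M/(N_A·ρ) = 1 × 209.0 / (6.022 × 10²³ × 9.120 g/cm³) = 3.805 × 10^-23 cm³.
a = (3.805 × 10^-23)^(1/3) = 3.364 × 10^-8 cm = 3.36 Å.

3.36 Å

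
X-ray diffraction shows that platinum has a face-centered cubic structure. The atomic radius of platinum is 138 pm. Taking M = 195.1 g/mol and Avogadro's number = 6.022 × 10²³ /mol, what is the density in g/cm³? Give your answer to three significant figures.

21.8 g/cm³

In an FCC lattice, atoms touch along the face diagonal, so √2·a = 4r, giving a = 390.3 pm = 3.903 × 10^-8 cm.
With Z = 4, ρ = Z·M/(N_A·a³) = 4 × 195.1 / (6.022 × 10²³ × 5.947 × 10^-23) = 21.79 g/cm³.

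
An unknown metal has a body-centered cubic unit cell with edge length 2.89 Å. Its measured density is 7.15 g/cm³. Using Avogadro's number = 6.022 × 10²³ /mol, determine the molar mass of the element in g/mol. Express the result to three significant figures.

A BCC cell has Z = 2 atoms; a = 2.890 × 10^-8 cm.
M = ρ·N_A·a³/Z = 7.15 × 6.022 × 10²³ × 2.414 × 10^-23 / 2 = 52.0 g/mol.

52.0 g/mol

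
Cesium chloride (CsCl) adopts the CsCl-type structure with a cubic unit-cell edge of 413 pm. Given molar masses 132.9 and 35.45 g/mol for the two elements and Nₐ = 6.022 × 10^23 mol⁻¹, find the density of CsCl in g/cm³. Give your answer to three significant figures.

3.97 g/cm³

The CsCl-type structure contains Z = 1 formula unit per cell; M(CsCl) = 132.9 + 35.45 = 168.35 g/mol.
a³ = (4.130 × 10^-8 cm)³ = 7.044 × 10^-23 cm³.
ρ = 1 × 168.35 / (6.022 × 10²³ × 7.044 × 10^-23) = 3.968 g/cm³.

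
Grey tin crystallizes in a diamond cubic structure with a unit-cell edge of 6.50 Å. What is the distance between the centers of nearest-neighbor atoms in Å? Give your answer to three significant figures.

2.81 Å

In a diamond cubic structure, nearest neighbors lie along the body diagonal with √3·a = 8r; the nearest-neighbor distance equals 2r = 0.4330·a.
d = 0.4330 × 6.50 = 2.81 Å.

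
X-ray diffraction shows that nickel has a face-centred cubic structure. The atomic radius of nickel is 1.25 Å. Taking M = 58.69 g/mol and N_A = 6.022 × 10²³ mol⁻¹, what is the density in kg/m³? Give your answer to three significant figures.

8820 kg/m³

In an FCC lattice, atoms touch along the face diagonal, so √2·a = 4r, giving a = 3.536 Å = 3.536 × 10^-8 cm.
With Z = 4, ρ = Z·M/(N_A·a³) = 4 × 58.69 / (6.022 × 10²³ × 4.419 × 10^-23) = 8.821 g/cm³ = 8820 kg/m³.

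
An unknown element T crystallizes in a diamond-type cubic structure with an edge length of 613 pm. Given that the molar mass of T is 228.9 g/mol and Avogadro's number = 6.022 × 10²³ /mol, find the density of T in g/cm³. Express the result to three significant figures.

13.2 g/cm³

A diamond cubic unit cell contains Z = 8 atoms.
Cell volume: a³ = (613 pm)³ = (6.130 × 10^-8 cm)³ = 2.303 × 10^-22 cm³.
ρ = Z·M/(N_A·a³) = 8 × 228.9 / (6.022 × 10²³ × 2.303 × 10^-22) = 13.20 g/cm³.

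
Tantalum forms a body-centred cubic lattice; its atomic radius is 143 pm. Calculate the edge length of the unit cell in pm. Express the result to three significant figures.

330 pm

In a BCC lattice, atoms touch along the body diagonal, so √3·a = 4r.
a = 4r/√3 = 4 × 143 / 1.7321 = 330 pm.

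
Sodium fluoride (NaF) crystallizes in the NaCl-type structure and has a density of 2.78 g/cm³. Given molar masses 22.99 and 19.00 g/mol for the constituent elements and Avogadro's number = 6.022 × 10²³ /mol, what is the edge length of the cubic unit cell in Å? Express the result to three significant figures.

4.65 Å

M(NaF) = 41.99 g/mol; Z = 4 formula units per cell.
a³ = Z·M/(N_A·ρ) = 4 × 41.99 / (6.022 × 10²³ × 2.78) = 1.003 × 10^-22 cm³, so a = 4.647 × 10^-8 cm = 4.65 Å.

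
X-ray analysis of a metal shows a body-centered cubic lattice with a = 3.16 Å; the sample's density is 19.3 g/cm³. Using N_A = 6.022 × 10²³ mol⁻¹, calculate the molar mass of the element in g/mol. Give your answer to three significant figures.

A BCC cell has Z = 2 atoms; a = 3.160 × 10^-8 cm.
M = ρ·N_A·a³/Z = 19.3 × 6.022 × 10²³ × 3.155 × 10^-23 / 2 = 183 g/mol.

183 g/mol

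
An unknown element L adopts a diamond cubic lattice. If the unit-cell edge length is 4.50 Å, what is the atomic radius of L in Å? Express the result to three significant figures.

0.974 Å

In a diamond cubic lattice, nearest neighbors lie along the body diagonal with √3·a = 8r.
r = √3·a/8 = 1.7321 × 4.50 / 8 = 0.974 Å.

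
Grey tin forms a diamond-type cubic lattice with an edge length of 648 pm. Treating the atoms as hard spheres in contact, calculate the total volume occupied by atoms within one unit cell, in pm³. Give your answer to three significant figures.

In a diamond cubic lattice nearest neighbors lie along the body diagonal with √3·a = 8r, so r = 0.2165a = 140.3 pm.
V_atoms = Z × (4/3)πr³ = 8 × (4/3)π × (140.3)³ = 9.25 × 10^7 pm³.

9.25 × 10^7 pm³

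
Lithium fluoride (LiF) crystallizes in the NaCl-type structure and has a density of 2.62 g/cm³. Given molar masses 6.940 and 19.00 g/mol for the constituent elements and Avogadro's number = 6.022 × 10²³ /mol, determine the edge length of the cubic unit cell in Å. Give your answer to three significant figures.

4.04 Å

M(LiF) = 25.94 g/mol; Z = 4 formula units per cell.
a³ = Z·M/(N_A·ρ) = 4 × 25.94 / (6.022 × 10²³ × 2.62) = 6.576 × 10^-23 cm³, so a = 4.036 × 10^-8 cm = 4.04 Å.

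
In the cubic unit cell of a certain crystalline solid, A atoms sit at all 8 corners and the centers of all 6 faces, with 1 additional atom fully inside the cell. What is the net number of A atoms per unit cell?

5

Corner atoms are shared by 8 cells (1/8 each), face atoms by 2 (1/2 each), interior atoms are unshared.
Net atoms = 8 × 1/8 + 6 × 1/2 + 1 = 1 + 3 + 1 = 5.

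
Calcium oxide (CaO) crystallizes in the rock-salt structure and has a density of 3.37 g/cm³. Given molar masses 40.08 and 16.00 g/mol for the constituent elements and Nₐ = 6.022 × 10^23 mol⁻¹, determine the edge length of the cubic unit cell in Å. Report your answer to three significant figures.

4.80 Å

M(CaO) = 56.08 g/mol; Z = 4 formula units per cell.
a³ = Z·M/(N_A·ρ) = 4 × 56.08 / (6.022 × 10²³ × 3.37) = 1.105 × 10^-22 cm³, so a = 4.799 × 10^-8 cm = 4.80 Å.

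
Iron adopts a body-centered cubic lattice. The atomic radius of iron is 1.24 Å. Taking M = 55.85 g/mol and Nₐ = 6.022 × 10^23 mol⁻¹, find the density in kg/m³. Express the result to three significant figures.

7900 kg/m³

In a BCC lattice, atoms touch along the body diagonal, so √3·a = 4r, giving a = 2.864 Å = 2.864 × 10^-8 cm.
With Z = 2, ρ = Z·M/(N_A·a³) = 2 × 55.85 / (6.022 × 10²³ × 2.348 × 10^-23) = 7.899 g/cm³ = 7900 kg/m³.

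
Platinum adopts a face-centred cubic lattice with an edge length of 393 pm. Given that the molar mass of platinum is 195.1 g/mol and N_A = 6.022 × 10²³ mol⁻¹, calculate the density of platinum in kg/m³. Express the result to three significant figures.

21400 kg/m³

An FCC unit cell contains Z = 4 atoms.
Cell volume: a³ = (393 pm)³ = (3.930 × 10^-8 cm)³ = 6.070 × 10^-23 cm³.
ρ = Z·M/(N_A·a³) = 4 × 195.1 / (6.022 × 10²³ × 6.070 × 10^-23) = 21.35 g/cm³ = 21400 kg/m³.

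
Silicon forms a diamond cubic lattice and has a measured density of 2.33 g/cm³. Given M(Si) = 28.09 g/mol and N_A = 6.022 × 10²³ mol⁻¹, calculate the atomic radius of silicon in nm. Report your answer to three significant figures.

0.118 nm

For a diamond cubic cell (Z = 8), a³ = Z·M/(N_A·ρ) = 8 × 28.09 / (6.022 × 10²³ × 2.330) = 1.602 × 10^-22 cm³, so a = 5.431 × 10^-8 cm = 0.5431 nm.
Nearest neighbors lie along the body diagonal with √3·a = 8r, so r = 0.2165 × a = 0.118 nm.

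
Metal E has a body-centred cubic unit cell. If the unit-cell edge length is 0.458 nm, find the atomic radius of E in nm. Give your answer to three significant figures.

0.198 nm

In a BCC lattice, atoms touch along the body diagonal, so √3·a = 4r.
r = √3·a/4 = 1.7321 × 0.458 / 4 = 0.198 nm.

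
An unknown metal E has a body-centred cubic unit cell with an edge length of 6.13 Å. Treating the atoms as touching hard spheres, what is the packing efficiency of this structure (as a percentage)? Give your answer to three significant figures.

68.0%

In a BCC lattice atoms touch along the body diagonal, so √3·a = 4r, so r = 0.4330a = 2.654 Å.
Packing fraction = Z·(4/3)πr³ / a³ = 2 × (4/3)π × (2.654)³ / (6.13)³ = 0.6802 = 68.0%.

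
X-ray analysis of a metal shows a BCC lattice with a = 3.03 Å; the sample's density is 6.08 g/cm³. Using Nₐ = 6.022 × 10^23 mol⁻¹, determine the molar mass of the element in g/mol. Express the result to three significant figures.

A BCC cell has Z = 2 atoms; a = 3.030 × 10^-8 cm.
M = ρ·N_A·a³/Z = 6.08 × 6.022 × 10²³ × 2.782 × 10^-23 / 2 = 50.9 g/mol.

50.9 g/mol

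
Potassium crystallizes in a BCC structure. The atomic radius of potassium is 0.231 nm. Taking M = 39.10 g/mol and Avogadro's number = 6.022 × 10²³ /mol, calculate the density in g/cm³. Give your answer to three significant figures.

0.855 g/cm³

In a BCC lattice, atoms touch along the body diagonal, so √3·a = 4r, giving a = 0.5335 nm = 5.335 × 10^-8 cm.
With Z = 2, ρ = Z·M/(N_A·a³) = 2 × 39.10 / (6.022 × 10²³ × 1.518 × 10^-22) = 0.8553 g/cm³.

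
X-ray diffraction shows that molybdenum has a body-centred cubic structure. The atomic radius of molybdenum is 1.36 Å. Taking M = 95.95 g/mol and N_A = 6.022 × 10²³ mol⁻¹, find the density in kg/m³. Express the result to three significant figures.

10300 kg/m³

In a BCC lattice, atoms touch along the body diagonal, so √3·a = 4r, giving a = 3.141 Å = 3.141 × 10^-8 cm.
With Z = 2, ρ = Z·M/(N_A·a³) = 2 × 95.95 / (6.022 × 10²³ × 3.098 × 10^-23) = 10.29 g/cm³ = 10300 kg/m³.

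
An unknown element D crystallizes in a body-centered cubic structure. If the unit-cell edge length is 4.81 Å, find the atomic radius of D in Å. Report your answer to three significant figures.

In a BCC lattice, atoms touch along the body diagonal, so √3·a = 4r.
r = √3·a/4 = 1.7321 × 4.81 / 4 = 2.08 Å.

2.08 Å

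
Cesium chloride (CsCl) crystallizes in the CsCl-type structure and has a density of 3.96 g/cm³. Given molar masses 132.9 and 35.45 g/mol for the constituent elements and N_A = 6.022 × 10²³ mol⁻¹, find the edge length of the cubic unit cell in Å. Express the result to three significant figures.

4.13 Å

M(CsCl) = 168.35 g/mol; Z = 1 formula unit per cell.
a³ = Z·M/(N_A·ρ) = 1 × 168.35 / (6.022 × 10²³ × 3.96) = 7.060 × 10^-23 cm³, so a = 4.133 × 10^-8 cm = 4.13 Å.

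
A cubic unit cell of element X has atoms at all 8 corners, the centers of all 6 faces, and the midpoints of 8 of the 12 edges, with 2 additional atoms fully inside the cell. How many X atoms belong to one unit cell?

8

Corner atoms are shared by 8 cells (1/8 each), face atoms by 2 (1/2 each), edge atoms by 4 (1/4 each), interior atoms are unshared.
Net atoms = 8 × 1/8 + 6 × 1/2 + 8 × 1/4 + 2 = 1 + 3 + 2 + 2 = 8.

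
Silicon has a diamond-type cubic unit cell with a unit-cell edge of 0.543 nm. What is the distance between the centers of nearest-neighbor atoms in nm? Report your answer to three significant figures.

In a diamond cubic structure, nearest neighbors lie along the body diagonal with √3·a = 8r; the nearest-neighbor distance equals 2r = 0.4330·a.
d = 0.4330 × 0.543 = 0.235 nm.

0.235 nm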